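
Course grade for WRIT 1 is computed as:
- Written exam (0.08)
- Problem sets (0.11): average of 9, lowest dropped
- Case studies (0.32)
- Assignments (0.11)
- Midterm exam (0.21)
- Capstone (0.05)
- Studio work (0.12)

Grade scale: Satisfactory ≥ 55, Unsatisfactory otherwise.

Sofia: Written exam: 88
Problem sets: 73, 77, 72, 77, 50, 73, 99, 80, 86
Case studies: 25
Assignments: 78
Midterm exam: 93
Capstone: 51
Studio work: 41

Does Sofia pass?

Satisfactory

Problem sets: drop 50 → average of remaining 8 = 637/8 = 79.625
Weighted total:
  Written exam 88 × 0.08 = 7.04
  Problem sets 79.625 × 0.11 = 8.75875
  Case studies 25 × 0.32 = 8
  Assignments 78 × 0.11 = 8.58
  Midterm exam 93 × 0.21 = 19.53
  Capstone 51 × 0.05 = 2.55
  Studio work 41 × 0.12 = 4.92
Sum = 59.37875
59.37875 ≥ 55 → Satisfactory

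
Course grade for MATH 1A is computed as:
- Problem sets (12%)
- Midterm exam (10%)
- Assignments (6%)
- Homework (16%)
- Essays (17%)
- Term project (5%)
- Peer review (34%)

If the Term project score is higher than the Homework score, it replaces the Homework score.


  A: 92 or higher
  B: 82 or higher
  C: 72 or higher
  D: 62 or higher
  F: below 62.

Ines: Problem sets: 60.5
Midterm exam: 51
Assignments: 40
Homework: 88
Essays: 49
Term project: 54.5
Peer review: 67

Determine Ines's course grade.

Term project (54.5) ≤ Homework (88), so Homework stays at 88.
Weighted total:
  Problem sets 60.5 × 0.12 = 7.26
  Midterm exam 51 × 0.1 = 5.1
  Assignments 40 × 0.06 = 2.4
  Homework 88 × 0.16 = 14.08
  Essays 49 × 0.17 = 8.33
  Term project 54.5 × 0.05 = 2.725
  Peer review 67 × 0.34 = 22.78
Sum = 62.675
62.675 is ≥ 62 and < 72 → D

D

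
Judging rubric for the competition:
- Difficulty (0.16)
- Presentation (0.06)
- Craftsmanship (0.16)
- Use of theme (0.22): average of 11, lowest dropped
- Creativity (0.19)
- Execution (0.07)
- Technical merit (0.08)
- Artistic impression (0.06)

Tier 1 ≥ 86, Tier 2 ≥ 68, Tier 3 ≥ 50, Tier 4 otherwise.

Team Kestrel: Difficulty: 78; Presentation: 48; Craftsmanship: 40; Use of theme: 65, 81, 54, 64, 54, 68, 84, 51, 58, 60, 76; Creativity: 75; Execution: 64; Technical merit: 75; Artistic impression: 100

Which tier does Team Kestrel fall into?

Use of theme: drop 51 → average of remaining 10 = 664/10 = 66.4
Weighted total:
  Difficulty 78 × 0.16 = 12.48
  Presentation 48 × 0.06 = 2.88
  Craftsmanship 40 × 0.16 = 6.4
  Use of theme 66.4 × 0.22 = 14.608
  Creativity 75 × 0.19 = 14.25
  Execution 64 × 0.07 = 4.48
  Technical merit 75 × 0.08 = 6
  Artistic impression 100 × 0.06 = 6
Sum = 67.098
67.098 is ≥ 50 and < 68 → Tier 3

Tier 3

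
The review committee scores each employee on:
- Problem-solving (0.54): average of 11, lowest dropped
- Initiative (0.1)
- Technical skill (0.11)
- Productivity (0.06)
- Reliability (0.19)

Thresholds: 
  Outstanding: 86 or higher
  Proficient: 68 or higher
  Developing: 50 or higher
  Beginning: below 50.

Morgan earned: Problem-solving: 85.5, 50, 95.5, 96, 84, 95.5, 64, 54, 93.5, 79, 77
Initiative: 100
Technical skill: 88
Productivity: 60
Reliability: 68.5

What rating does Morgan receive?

Proficient

Problem-solving: drop 50 → average of remaining 10 = 824/10 = 82.4
Weighted total:
  Problem-solving 82.4 × 0.54 = 44.496
  Initiative 100 × 0.1 = 10
  Technical skill 88 × 0.11 = 9.68
  Productivity 60 × 0.06 = 3.6
  Reliability 68.5 × 0.19 = 13.015
Sum = 80.791
80.791 is ≥ 68 and < 86 → Proficient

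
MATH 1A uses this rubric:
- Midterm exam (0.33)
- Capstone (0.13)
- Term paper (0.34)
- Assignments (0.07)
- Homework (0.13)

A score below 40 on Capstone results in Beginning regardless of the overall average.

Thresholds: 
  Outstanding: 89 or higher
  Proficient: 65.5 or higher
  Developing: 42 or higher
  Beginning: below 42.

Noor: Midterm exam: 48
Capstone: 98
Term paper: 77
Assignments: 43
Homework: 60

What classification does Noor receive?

Proficient

Capstone score 98 ≥ 40: minimum met.
Weighted total:
  Midterm exam 48 × 0.33 = 15.84
  Capstone 98 × 0.13 = 12.74
  Term paper 77 × 0.34 = 26.18
  Assignments 43 × 0.07 = 3.01
  Homework 60 × 0.13 = 7.8
Sum = 65.57
65.57 is ≥ 65.5 and < 89 → Proficient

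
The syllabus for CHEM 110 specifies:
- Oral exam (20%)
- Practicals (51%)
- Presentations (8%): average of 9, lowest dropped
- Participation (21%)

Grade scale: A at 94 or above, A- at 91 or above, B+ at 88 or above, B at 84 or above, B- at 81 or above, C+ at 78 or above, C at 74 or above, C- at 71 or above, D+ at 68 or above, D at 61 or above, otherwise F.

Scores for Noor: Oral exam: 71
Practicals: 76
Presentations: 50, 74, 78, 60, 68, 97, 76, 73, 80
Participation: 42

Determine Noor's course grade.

Presentations: drop 50 → average of remaining 8 = 606/8 = 75.75
Weighted total:
  Oral exam 71 × 0.2 = 14.2
  Practicals 76 × 0.51 = 38.76
  Presentations 75.75 × 0.08 = 6.06
  Participation 42 × 0.21 = 8.82
Sum = 67.84
67.84 is ≥ 61 and < 68 → D

D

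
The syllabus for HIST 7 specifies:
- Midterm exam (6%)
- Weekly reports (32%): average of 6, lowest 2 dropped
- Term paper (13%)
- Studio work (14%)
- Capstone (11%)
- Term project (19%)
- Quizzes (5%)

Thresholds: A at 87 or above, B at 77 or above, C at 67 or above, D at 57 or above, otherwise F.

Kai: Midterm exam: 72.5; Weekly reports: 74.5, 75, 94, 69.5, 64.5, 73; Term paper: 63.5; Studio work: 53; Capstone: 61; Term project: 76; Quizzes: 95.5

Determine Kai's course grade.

Weekly reports: drop 64.5, 69.5 → average of remaining 4 = 316.5/4 = 79.125
Weighted total:
  Midterm exam 72.5 × 0.06 = 4.35
  Weekly reports 79.125 × 0.32 = 25.32
  Term paper 63.5 × 0.13 = 8.255
  Studio work 53 × 0.14 = 7.42
  Capstone 61 × 0.11 = 6.71
  Term project 76 × 0.19 = 14.44
  Quizzes 95.5 × 0.05 = 4.775
Sum = 71.27
71.27 is ≥ 67 and < 77 → C

C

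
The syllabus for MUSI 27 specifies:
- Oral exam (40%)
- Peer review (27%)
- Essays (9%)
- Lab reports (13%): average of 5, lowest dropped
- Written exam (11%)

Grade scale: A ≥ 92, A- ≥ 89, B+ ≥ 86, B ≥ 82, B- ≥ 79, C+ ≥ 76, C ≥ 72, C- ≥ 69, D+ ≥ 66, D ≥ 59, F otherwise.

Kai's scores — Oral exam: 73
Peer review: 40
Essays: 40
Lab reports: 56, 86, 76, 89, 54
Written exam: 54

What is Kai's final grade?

D

Lab reports: drop 54 → average of remaining 4 = 307/4 = 76.75
Weighted total:
  Oral exam 73 × 0.4 = 29.2
  Peer review 40 × 0.27 = 10.8
  Essays 40 × 0.09 = 3.6
  Lab reports 76.75 × 0.13 = 9.9775
  Written exam 54 × 0.11 = 5.94
Sum = 59.5175
59.5175 is ≥ 59 and < 66 → D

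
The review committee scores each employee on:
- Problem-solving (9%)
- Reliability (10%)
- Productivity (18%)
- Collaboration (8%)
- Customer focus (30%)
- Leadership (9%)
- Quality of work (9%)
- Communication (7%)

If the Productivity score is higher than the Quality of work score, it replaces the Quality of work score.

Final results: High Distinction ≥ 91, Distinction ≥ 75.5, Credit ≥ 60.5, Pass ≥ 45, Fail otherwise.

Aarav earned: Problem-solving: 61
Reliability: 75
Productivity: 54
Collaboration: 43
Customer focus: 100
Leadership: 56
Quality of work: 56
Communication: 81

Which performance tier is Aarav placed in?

Productivity (54) ≤ Quality of work (56), so Quality of work stays at 56.
Weighted total:
  Problem-solving 61 × 0.09 = 5.49
  Reliability 75 × 0.1 = 7.5
  Productivity 54 × 0.18 = 9.72
  Collaboration 43 × 0.08 = 3.44
  Customer focus 100 × 0.3 = 30
  Leadership 56 × 0.09 = 5.04
  Quality of work 56 × 0.09 = 5.04
  Communication 81 × 0.07 = 5.67
Sum = 71.9
71.9 is ≥ 60.5 and < 75.5 → Credit

Credit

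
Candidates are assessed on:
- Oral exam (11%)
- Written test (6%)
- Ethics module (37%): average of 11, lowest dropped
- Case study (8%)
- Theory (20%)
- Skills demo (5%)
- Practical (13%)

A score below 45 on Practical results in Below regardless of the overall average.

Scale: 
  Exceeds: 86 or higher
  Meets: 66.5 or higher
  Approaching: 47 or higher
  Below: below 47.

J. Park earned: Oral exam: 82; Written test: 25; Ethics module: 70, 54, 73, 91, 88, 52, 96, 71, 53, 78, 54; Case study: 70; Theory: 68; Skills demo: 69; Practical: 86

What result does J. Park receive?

Meets

Ethics module: drop 52 → average of remaining 10 = 728/10 = 72.8
Practical score 86 ≥ 45: minimum met.
Weighted total:
  Oral exam 82 × 0.11 = 9.02
  Written test 25 × 0.06 = 1.5
  Ethics module 72.8 × 0.37 = 26.936
  Case study 70 × 0.08 = 5.6
  Theory 68 × 0.2 = 13.6
  Skills demo 69 × 0.05 = 3.45
  Practical 86 × 0.13 = 11.18
Sum = 71.286
71.286 is ≥ 66.5 and < 86 → Meets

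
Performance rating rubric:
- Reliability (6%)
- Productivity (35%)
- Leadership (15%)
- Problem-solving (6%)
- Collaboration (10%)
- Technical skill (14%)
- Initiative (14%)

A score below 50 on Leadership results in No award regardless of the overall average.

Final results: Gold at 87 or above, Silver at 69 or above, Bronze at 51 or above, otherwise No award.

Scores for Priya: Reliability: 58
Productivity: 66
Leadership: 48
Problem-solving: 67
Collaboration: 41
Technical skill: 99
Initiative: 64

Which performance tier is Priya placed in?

No award

Leadership score 48 < 50: minimum not met.
Weighted total:
  Reliability 58 × 0.06 = 3.48
  Productivity 66 × 0.35 = 23.1
  Leadership 48 × 0.15 = 7.2
  Problem-solving 67 × 0.06 = 4.02
  Collaboration 41 × 0.1 = 4.1
  Technical skill 99 × 0.14 = 13.86
  Initiative 64 × 0.14 = 8.96
Sum = 64.72
Because the Leadership minimum was not met, the result is No award.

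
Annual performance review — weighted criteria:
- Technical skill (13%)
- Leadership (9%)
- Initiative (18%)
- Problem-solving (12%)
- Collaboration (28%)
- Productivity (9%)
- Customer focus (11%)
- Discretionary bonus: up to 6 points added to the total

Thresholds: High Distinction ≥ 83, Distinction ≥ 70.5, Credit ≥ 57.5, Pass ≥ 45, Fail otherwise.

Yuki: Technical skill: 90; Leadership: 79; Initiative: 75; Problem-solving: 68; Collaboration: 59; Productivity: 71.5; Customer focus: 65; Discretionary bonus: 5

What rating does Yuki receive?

Distinction

Weighted total:
  Technical skill 90 × 0.13 = 11.7
  Leadership 79 × 0.09 = 7.11
  Initiative 75 × 0.18 = 13.5
  Problem-solving 68 × 0.12 = 8.16
  Collaboration 59 × 0.28 = 16.52
  Productivity 71.5 × 0.09 = 6.435
  Customer focus 65 × 0.11 = 7.15
Sum = 70.575
Discretionary bonus: 70.575 + 5 = 75.575
75.575 is ≥ 70.5 and < 83 → Distinction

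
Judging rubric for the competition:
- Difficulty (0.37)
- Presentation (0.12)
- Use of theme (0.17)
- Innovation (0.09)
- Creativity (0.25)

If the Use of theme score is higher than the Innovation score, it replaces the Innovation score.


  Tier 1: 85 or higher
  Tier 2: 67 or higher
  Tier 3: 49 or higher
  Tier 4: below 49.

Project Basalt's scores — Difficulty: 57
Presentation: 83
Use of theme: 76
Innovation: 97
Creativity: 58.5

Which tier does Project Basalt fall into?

Use of theme (76) ≤ Innovation (97), so Innovation stays at 97.
Weighted total:
  Difficulty 57 × 0.37 = 21.09
  Presentation 83 × 0.12 = 9.96
  Use of theme 76 × 0.17 = 12.92
  Innovation 97 × 0.09 = 8.73
  Creativity 58.5 × 0.25 = 14.625
Sum = 67.325
67.325 is ≥ 67 and < 85 → Tier 2

Tier 2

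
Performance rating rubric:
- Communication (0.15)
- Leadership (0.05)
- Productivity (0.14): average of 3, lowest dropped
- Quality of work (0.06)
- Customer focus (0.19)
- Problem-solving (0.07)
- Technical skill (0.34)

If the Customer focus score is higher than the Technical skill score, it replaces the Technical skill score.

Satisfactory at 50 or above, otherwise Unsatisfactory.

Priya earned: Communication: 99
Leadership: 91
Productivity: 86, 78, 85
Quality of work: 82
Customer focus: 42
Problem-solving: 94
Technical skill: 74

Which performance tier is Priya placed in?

Satisfactory

Productivity: drop 78 → average of remaining 2 = 171/2 = 85.5
Customer focus (42) ≤ Technical skill (74), so Technical skill stays at 74.
Weighted total:
  Communication 99 × 0.15 = 14.85
  Leadership 91 × 0.05 = 4.55
  Productivity 85.5 × 0.14 = 11.97
  Quality of work 82 × 0.06 = 4.92
  Customer focus 42 × 0.19 = 7.98
  Problem-solving 94 × 0.07 = 6.58
  Technical skill 74 × 0.34 = 25.16
Sum = 76.01
76.01 ≥ 50 → Satisfactory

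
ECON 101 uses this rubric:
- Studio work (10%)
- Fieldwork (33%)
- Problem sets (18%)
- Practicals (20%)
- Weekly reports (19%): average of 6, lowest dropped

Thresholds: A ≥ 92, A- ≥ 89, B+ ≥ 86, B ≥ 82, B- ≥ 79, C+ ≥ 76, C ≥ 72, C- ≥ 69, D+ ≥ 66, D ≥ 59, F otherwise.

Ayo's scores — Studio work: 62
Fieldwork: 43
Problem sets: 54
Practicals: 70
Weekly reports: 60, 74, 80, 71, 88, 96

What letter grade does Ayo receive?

D

Weekly reports: drop 60 → average of remaining 5 = 409/5 = 81.8
Weighted total:
  Studio work 62 × 0.1 = 6.2
  Fieldwork 43 × 0.33 = 14.19
  Problem sets 54 × 0.18 = 9.72
  Practicals 70 × 0.2 = 14
  Weekly reports 81.8 × 0.19 = 15.542
Sum = 59.652
59.652 is ≥ 59 and < 66 → D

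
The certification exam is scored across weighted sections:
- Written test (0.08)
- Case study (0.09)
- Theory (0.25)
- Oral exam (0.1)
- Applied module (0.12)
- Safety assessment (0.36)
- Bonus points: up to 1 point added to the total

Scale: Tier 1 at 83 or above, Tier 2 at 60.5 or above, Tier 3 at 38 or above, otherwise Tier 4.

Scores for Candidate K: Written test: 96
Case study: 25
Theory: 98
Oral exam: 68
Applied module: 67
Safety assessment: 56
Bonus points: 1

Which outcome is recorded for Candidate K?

Weighted total:
  Written test 96 × 0.08 = 7.68
  Case study 25 × 0.09 = 2.25
  Theory 98 × 0.25 = 24.5
  Oral exam 68 × 0.1 = 6.8
  Applied module 67 × 0.12 = 8.04
  Safety assessment 56 × 0.36 = 20.16
Sum = 69.43
Bonus points: 69.43 + 1 = 70.43
70.43 is ≥ 60.5 and < 83 → Tier 2

Tier 2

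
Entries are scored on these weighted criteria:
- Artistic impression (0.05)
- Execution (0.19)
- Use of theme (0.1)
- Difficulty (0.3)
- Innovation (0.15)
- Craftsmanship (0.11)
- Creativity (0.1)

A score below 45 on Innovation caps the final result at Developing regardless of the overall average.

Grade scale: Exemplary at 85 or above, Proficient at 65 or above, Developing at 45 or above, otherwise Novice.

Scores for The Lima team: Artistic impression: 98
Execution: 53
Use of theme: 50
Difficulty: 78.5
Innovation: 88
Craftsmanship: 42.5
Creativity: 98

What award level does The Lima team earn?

Proficient

Innovation score 88 ≥ 45: minimum met.
Weighted total:
  Artistic impression 98 × 0.05 = 4.9
  Execution 53 × 0.19 = 10.07
  Use of theme 50 × 0.1 = 5
  Difficulty 78.5 × 0.3 = 23.55
  Innovation 88 × 0.15 = 13.2
  Craftsmanship 42.5 × 0.11 = 4.675
  Creativity 98 × 0.1 = 9.8
Sum = 71.195
71.195 is ≥ 65 and < 85 → Proficient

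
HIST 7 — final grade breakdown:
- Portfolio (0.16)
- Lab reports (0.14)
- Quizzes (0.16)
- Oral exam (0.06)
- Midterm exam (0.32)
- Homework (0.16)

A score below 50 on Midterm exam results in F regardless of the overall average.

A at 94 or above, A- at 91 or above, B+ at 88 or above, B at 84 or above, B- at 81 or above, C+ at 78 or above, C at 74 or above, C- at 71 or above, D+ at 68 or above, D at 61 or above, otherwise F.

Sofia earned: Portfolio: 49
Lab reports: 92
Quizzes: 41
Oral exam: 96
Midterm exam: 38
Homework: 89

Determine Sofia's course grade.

Midterm exam score 38 < 50: minimum not met.
Weighted total:
  Portfolio 49 × 0.16 = 7.84
  Lab reports 92 × 0.14 = 12.88
  Quizzes 41 × 0.16 = 6.56
  Oral exam 96 × 0.06 = 5.76
  Midterm exam 38 × 0.32 = 12.16
  Homework 89 × 0.16 = 14.24
Sum = 59.44
Because the Midterm exam minimum was not met, the result is F.

F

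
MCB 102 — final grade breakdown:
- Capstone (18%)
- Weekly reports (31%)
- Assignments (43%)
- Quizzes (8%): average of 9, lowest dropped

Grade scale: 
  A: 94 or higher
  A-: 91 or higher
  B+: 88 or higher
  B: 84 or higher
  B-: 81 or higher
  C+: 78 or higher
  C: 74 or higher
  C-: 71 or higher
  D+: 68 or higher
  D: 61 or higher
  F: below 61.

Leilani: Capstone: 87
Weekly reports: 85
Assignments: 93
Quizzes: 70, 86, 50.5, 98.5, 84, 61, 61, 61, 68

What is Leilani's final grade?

Quizzes: drop 50.5 → average of remaining 8 = 589.5/8 = 73.6875
Weighted total:
  Capstone 87 × 0.18 = 15.66
  Weekly reports 85 × 0.31 = 26.35
  Assignments 93 × 0.43 = 39.99
  Quizzes 73.6875 × 0.08 = 5.895
Sum = 87.895
87.895 is ≥ 84 and < 88 → B

B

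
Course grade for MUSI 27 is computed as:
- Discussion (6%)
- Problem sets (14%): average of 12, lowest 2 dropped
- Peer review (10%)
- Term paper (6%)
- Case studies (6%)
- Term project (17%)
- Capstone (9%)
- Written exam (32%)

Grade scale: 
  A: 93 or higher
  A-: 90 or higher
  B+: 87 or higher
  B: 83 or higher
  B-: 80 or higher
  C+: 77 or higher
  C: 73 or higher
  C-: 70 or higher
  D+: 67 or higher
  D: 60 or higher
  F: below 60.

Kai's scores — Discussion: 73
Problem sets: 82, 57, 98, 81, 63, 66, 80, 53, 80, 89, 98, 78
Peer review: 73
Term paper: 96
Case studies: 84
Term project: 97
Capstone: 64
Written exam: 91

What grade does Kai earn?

B

Problem sets: drop 53, 57 → average of remaining 10 = 815/10 = 81.5
Weighted total:
  Discussion 73 × 0.06 = 4.38
  Problem sets 81.5 × 0.14 = 11.41
  Peer review 73 × 0.1 = 7.3
  Term paper 96 × 0.06 = 5.76
  Case studies 84 × 0.06 = 5.04
  Term project 97 × 0.17 = 16.49
  Capstone 64 × 0.09 = 5.76
  Written exam 91 × 0.32 = 29.12
Sum = 85.26
85.26 is ≥ 83 and < 87 → B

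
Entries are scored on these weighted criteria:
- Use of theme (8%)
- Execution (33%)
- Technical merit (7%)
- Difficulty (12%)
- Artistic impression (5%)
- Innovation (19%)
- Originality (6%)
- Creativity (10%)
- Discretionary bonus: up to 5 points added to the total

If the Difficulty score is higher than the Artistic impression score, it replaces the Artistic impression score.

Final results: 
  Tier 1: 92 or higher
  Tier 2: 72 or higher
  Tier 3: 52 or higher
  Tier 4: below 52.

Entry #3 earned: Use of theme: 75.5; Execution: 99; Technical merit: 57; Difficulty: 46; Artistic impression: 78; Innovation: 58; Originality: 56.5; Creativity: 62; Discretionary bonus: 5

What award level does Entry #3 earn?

Tier 2

Difficulty (46) ≤ Artistic impression (78), so Artistic impression stays at 78.
Weighted total:
  Use of theme 75.5 × 0.08 = 6.04
  Execution 99 × 0.33 = 32.67
  Technical merit 57 × 0.07 = 3.99
  Difficulty 46 × 0.12 = 5.52
  Artistic impression 78 × 0.05 = 3.9
  Innovation 58 × 0.19 = 11.02
  Originality 56.5 × 0.06 = 3.39
  Creativity 62 × 0.1 = 6.2
Sum = 72.73
Discretionary bonus: 72.73 + 5 = 77.73
77.73 is ≥ 72 and < 92 → Tier 2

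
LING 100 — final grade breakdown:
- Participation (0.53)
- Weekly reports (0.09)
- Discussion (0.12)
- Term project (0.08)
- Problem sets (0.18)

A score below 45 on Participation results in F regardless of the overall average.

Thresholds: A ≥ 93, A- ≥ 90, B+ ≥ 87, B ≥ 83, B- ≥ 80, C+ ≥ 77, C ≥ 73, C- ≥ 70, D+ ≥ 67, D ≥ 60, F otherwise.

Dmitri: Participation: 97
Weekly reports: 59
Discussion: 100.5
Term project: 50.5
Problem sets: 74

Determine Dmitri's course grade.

Participation score 97 ≥ 45: minimum met.
Weighted total:
  Participation 97 × 0.53 = 51.41
  Weekly reports 59 × 0.09 = 5.31
  Discussion 100.5 × 0.12 = 12.06
  Term project 50.5 × 0.08 = 4.04
  Problem sets 74 × 0.18 = 13.32
Sum = 86.14
86.14 is ≥ 83 and < 87 → B

B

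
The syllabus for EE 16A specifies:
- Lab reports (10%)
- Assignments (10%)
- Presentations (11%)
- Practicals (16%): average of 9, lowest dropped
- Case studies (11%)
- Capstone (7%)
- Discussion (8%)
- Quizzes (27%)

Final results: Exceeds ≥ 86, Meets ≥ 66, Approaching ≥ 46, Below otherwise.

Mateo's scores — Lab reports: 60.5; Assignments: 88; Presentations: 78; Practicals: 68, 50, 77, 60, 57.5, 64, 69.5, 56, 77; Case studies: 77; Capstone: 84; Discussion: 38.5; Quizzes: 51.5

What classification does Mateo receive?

Approaching

Practicals: drop 50 → average of remaining 8 = 529/8 = 66.125
Weighted total:
  Lab reports 60.5 × 0.1 = 6.05
  Assignments 88 × 0.1 = 8.8
  Presentations 78 × 0.11 = 8.58
  Practicals 66.125 × 0.16 = 10.58
  Case studies 77 × 0.11 = 8.47
  Capstone 84 × 0.07 = 5.88
  Discussion 38.5 × 0.08 = 3.08
  Quizzes 51.5 × 0.27 = 13.905
Sum = 65.345
65.345 is ≥ 46 and < 66 → Approaching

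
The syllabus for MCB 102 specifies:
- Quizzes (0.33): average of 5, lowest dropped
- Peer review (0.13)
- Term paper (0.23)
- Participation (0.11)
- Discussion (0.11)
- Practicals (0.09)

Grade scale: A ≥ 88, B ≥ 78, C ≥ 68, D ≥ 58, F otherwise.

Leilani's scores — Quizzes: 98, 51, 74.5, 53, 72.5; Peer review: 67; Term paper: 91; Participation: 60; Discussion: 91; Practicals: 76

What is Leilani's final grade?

Quizzes: drop 51 → average of remaining 4 = 298/4 = 74.5
Weighted total:
  Quizzes 74.5 × 0.33 = 24.585
  Peer review 67 × 0.13 = 8.71
  Term paper 91 × 0.23 = 20.93
  Participation 60 × 0.11 = 6.6
  Discussion 91 × 0.11 = 10.01
  Practicals 76 × 0.09 = 6.84
Sum = 77.675
77.675 is ≥ 68 and < 78 → C

C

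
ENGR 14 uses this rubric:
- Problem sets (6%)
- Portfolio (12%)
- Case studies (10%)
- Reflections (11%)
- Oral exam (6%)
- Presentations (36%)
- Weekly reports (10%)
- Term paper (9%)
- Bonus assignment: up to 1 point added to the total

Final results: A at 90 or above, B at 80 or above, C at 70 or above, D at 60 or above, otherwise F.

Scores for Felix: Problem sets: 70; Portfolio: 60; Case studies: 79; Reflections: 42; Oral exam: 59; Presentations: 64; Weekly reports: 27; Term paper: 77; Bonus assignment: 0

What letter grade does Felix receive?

Weighted total:
  Problem sets 70 × 0.06 = 4.2
  Portfolio 60 × 0.12 = 7.2
  Case studies 79 × 0.1 = 7.9
  Reflections 42 × 0.11 = 4.62
  Oral exam 59 × 0.06 = 3.54
  Presentations 64 × 0.36 = 23.04
  Weekly reports 27 × 0.1 = 2.7
  Term paper 77 × 0.09 = 6.93
Sum = 60.13
Bonus assignment: 60.13 + 0 = 60.13
60.13 is ≥ 60 and < 70 → D

D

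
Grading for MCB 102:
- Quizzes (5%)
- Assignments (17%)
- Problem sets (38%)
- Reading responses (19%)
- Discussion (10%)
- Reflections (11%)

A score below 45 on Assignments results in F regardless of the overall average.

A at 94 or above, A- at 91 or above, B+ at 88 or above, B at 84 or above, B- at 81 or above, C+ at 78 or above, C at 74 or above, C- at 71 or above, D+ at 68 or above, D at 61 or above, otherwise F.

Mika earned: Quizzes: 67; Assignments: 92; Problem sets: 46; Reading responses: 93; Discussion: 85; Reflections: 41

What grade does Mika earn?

Assignments score 92 ≥ 45: minimum met.
Weighted total:
  Quizzes 67 × 0.05 = 3.35
  Assignments 92 × 0.17 = 15.64
  Problem sets 46 × 0.38 = 17.48
  Reading responses 93 × 0.19 = 17.67
  Discussion 85 × 0.1 = 8.5
  Reflections 41 × 0.11 = 4.51
Sum = 67.15
67.15 is ≥ 61 and < 68 → D

D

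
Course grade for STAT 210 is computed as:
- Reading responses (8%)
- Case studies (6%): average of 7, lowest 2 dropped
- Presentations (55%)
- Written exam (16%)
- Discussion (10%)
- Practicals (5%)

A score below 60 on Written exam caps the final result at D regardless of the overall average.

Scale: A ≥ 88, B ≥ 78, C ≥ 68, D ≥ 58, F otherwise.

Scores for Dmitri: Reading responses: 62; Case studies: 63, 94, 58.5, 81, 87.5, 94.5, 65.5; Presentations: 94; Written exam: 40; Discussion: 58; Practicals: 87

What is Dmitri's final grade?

Case studies: drop 58.5, 63 → average of remaining 5 = 422.5/5 = 84.5
Written exam score 40 < 60: minimum not met.
Weighted total:
  Reading responses 62 × 0.08 = 4.96
  Case studies 84.5 × 0.06 = 5.07
  Presentations 94 × 0.55 = 51.7
  Written exam 40 × 0.16 = 6.4
  Discussion 58 × 0.1 = 5.8
  Practicals 87 × 0.05 = 4.35
Sum = 78.28
78.28 would be B; cap at D applies → D.

D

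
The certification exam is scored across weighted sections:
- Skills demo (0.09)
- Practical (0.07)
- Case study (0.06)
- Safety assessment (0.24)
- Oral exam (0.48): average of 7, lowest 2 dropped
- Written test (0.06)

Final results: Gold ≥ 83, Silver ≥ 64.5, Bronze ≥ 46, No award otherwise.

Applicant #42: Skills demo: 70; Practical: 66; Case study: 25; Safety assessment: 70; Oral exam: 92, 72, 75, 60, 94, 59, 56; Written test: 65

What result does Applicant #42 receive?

Silver

Oral exam: drop 56, 59 → average of remaining 5 = 393/5 = 78.6
Weighted total:
  Skills demo 70 × 0.09 = 6.3
  Practical 66 × 0.07 = 4.62
  Case study 25 × 0.06 = 1.5
  Safety assessment 70 × 0.24 = 16.8
  Oral exam 78.6 × 0.48 = 37.728
  Written test 65 × 0.06 = 3.9
Sum = 70.848
70.848 is ≥ 64.5 and < 83 → Silver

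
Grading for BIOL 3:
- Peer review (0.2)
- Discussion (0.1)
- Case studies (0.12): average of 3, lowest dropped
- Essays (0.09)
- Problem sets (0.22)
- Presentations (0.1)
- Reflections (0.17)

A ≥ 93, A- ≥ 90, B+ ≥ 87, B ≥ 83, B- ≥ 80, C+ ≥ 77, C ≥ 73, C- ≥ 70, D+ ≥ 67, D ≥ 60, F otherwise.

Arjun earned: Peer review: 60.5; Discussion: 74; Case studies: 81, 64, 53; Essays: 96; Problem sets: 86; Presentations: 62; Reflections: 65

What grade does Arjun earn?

Case studies: drop 53 → average of remaining 2 = 145/2 = 72.5
Weighted total:
  Peer review 60.5 × 0.2 = 12.1
  Discussion 74 × 0.1 = 7.4
  Case studies 72.5 × 0.12 = 8.7
  Essays 96 × 0.09 = 8.64
  Problem sets 86 × 0.22 = 18.92
  Presentations 62 × 0.1 = 6.2
  Reflections 65 × 0.17 = 11.05
Sum = 73.01
73.01 is ≥ 73 and < 77 → C

C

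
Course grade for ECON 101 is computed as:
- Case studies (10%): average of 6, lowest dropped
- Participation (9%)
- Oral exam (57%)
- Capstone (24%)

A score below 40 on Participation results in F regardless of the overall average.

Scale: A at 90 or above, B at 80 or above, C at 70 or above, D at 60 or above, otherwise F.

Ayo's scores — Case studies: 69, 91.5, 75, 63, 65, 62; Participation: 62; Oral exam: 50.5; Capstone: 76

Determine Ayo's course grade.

F

Case studies: drop 62 → average of remaining 5 = 363.5/5 = 72.7
Participation score 62 ≥ 40: minimum met.
Weighted total:
  Case studies 72.7 × 0.1 = 7.27
  Participation 62 × 0.09 = 5.58
  Oral exam 50.5 × 0.57 = 28.785
  Capstone 76 × 0.24 = 18.24
Sum = 59.875
59.875 < 60 → F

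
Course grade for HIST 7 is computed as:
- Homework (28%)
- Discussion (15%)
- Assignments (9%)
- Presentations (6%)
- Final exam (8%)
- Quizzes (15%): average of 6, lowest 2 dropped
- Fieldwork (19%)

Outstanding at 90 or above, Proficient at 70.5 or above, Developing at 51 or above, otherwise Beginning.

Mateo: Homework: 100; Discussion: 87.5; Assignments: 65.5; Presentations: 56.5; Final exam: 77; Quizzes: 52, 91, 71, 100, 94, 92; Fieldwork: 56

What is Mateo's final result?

Quizzes: drop 52, 71 → average of remaining 4 = 377/4 = 94.25
Weighted total:
  Homework 100 × 0.28 = 28
  Discussion 87.5 × 0.15 = 13.125
  Assignments 65.5 × 0.09 = 5.895
  Presentations 56.5 × 0.06 = 3.39
  Final exam 77 × 0.08 = 6.16
  Quizzes 94.25 × 0.15 = 14.1375
  Fieldwork 56 × 0.19 = 10.64
Sum = 81.3475
81.3475 is ≥ 70.5 and < 90 → Proficient

Proficient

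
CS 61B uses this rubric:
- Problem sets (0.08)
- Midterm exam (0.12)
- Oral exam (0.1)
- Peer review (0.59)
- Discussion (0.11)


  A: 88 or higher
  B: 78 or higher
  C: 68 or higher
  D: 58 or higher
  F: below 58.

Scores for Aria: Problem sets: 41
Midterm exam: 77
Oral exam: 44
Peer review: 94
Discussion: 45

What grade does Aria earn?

C

Weighted total:
  Problem sets 41 × 0.08 = 3.28
  Midterm exam 77 × 0.12 = 9.24
  Oral exam 44 × 0.1 = 4.4
  Peer review 94 × 0.59 = 55.46
  Discussion 45 × 0.11 = 4.95
Sum = 77.33
77.33 is ≥ 68 and < 78 → C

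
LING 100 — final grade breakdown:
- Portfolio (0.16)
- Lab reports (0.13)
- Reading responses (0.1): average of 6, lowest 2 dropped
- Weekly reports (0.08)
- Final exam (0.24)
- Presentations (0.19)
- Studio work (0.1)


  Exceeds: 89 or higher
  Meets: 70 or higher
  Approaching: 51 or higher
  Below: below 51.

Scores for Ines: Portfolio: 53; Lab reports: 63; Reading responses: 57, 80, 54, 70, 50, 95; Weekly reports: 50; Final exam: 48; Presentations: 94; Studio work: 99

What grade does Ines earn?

Reading responses: drop 50, 54 → average of remaining 4 = 302/4 = 75.5
Weighted total:
  Portfolio 53 × 0.16 = 8.48
  Lab reports 63 × 0.13 = 8.19
  Reading responses 75.5 × 0.1 = 7.55
  Weekly reports 50 × 0.08 = 4
  Final exam 48 × 0.24 = 11.52
  Presentations 94 × 0.19 = 17.86
  Studio work 99 × 0.1 = 9.9
Sum = 67.5
67.5 is ≥ 51 and < 70 → Approaching

Approaching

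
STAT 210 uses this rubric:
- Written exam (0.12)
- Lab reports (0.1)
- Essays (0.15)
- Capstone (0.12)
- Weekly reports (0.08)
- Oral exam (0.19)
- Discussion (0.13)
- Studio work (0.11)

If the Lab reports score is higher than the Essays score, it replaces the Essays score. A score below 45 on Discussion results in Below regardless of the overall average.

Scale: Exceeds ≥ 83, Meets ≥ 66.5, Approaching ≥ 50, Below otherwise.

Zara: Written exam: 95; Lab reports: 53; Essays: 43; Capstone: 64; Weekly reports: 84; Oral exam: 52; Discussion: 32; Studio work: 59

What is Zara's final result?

Below

Lab reports (53) > Essays (43), so Essays counts as 53.
Discussion score 32 < 45: minimum not met.
Weighted total:
  Written exam 95 × 0.12 = 11.4
  Lab reports 53 × 0.1 = 5.3
  Essays 53 × 0.15 = 7.95
  Capstone 64 × 0.12 = 7.68
  Weekly reports 84 × 0.08 = 6.72
  Oral exam 52 × 0.19 = 9.88
  Discussion 32 × 0.13 = 4.16
  Studio work 59 × 0.11 = 6.49
Sum = 59.58
Because the Discussion minimum was not met, the result is Below.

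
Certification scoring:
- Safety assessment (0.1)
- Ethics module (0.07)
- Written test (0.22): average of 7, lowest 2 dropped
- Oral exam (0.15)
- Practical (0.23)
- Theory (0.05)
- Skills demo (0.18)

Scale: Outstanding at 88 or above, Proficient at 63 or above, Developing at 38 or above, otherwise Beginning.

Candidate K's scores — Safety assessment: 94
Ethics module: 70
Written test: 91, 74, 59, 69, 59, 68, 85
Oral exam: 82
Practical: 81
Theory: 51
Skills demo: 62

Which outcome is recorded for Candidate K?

Proficient

Written test: drop 59, 59 → average of remaining 5 = 387/5 = 77.4
Weighted total:
  Safety assessment 94 × 0.1 = 9.4
  Ethics module 70 × 0.07 = 4.9
  Written test 77.4 × 0.22 = 17.028
  Oral exam 82 × 0.15 = 12.3
  Practical 81 × 0.23 = 18.63
  Theory 51 × 0.05 = 2.55
  Skills demo 62 × 0.18 = 11.16
Sum = 75.968
75.968 is ≥ 63 and < 88 → Proficient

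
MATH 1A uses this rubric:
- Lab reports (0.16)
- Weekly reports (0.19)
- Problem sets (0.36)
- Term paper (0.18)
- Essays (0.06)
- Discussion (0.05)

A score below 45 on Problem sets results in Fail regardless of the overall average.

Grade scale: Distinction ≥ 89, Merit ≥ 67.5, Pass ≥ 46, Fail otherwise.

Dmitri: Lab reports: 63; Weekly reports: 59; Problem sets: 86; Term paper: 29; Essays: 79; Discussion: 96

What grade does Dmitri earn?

Pass

Problem sets score 86 ≥ 45: minimum met.
Weighted total:
  Lab reports 63 × 0.16 = 10.08
  Weekly reports 59 × 0.19 = 11.21
  Problem sets 86 × 0.36 = 30.96
  Term paper 29 × 0.18 = 5.22
  Essays 79 × 0.06 = 4.74
  Discussion 96 × 0.05 = 4.8
Sum = 67.01
67.01 is ≥ 46 and < 67.5 → Pass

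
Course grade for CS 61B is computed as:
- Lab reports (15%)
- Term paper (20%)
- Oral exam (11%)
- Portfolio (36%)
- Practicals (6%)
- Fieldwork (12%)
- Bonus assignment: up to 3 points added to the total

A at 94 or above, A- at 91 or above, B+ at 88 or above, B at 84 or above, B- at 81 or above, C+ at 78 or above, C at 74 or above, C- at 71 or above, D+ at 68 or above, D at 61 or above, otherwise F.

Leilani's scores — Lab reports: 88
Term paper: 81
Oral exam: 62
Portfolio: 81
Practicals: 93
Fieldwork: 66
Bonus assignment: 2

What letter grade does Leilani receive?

Weighted total:
  Lab reports 88 × 0.15 = 13.2
  Term paper 81 × 0.2 = 16.2
  Oral exam 62 × 0.11 = 6.82
  Portfolio 81 × 0.36 = 29.16
  Practicals 93 × 0.06 = 5.58
  Fieldwork 66 × 0.12 = 7.92
Sum = 78.88
Bonus assignment: 78.88 + 2 = 80.88
80.88 is ≥ 78 and < 81 → C+

C+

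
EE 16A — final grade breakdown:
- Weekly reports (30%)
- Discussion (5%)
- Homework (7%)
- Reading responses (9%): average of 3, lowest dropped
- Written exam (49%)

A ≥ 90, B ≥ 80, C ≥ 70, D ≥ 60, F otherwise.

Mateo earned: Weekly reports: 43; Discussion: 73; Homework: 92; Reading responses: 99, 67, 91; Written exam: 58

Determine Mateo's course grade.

Reading responses: drop 67 → average of remaining 2 = 190/2 = 95
Weighted total:
  Weekly reports 43 × 0.3 = 12.9
  Discussion 73 × 0.05 = 3.65
  Homework 92 × 0.07 = 6.44
  Reading responses 95 × 0.09 = 8.55
  Written exam 58 × 0.49 = 28.42
Sum = 59.96
59.96 < 60 → F

F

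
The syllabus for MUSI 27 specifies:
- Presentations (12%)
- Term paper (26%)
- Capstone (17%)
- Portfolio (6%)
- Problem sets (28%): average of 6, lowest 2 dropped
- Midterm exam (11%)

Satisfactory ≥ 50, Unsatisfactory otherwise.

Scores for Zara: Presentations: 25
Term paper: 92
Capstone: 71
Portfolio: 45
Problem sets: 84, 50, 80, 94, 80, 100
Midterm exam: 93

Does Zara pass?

Satisfactory

Problem sets: drop 50, 80 → average of remaining 4 = 358/4 = 89.5
Weighted total:
  Presentations 25 × 0.12 = 3
  Term paper 92 × 0.26 = 23.92
  Capstone 71 × 0.17 = 12.07
  Portfolio 45 × 0.06 = 2.7
  Problem sets 89.5 × 0.28 = 25.06
  Midterm exam 93 × 0.11 = 10.23
Sum = 76.98
76.98 ≥ 50 → Satisfactory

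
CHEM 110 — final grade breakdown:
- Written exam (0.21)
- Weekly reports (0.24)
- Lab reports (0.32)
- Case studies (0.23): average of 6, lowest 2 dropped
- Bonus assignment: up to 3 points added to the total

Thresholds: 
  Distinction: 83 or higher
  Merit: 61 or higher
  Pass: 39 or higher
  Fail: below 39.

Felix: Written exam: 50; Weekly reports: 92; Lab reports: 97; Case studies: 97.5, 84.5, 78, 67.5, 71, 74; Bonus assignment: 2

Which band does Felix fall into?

Distinction

Case studies: drop 67.5, 71 → average of remaining 4 = 334/4 = 83.5
Weighted total:
  Written exam 50 × 0.21 = 10.5
  Weekly reports 92 × 0.24 = 22.08
  Lab reports 97 × 0.32 = 31.04
  Case studies 83.5 × 0.23 = 19.205
Sum = 82.825
Bonus assignment: 82.825 + 2 = 84.825
84.825 ≥ 83 → Distinction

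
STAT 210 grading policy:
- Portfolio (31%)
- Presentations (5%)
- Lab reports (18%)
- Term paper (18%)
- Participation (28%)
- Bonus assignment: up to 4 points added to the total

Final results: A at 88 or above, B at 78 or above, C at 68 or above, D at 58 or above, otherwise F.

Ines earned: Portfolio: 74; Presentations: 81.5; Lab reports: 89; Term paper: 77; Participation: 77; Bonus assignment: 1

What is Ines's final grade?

Weighted total:
  Portfolio 74 × 0.31 = 22.94
  Presentations 81.5 × 0.05 = 4.075
  Lab reports 89 × 0.18 = 16.02
  Term paper 77 × 0.18 = 13.86
  Participation 77 × 0.28 = 21.56
Sum = 78.455
Bonus assignment: 78.455 + 1 = 79.455
79.455 is ≥ 78 and < 88 → B

B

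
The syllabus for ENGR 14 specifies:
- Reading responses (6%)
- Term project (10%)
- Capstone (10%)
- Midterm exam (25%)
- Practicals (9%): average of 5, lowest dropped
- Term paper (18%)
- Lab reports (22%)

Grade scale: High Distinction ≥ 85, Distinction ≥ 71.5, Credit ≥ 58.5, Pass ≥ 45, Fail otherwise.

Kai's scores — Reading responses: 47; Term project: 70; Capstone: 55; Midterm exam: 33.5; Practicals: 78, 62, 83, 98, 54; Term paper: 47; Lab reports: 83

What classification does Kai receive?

Practicals: drop 54 → average of remaining 4 = 321/4 = 80.25
Weighted total:
  Reading responses 47 × 0.06 = 2.82
  Term project 70 × 0.1 = 7
  Capstone 55 × 0.1 = 5.5
  Midterm exam 33.5 × 0.25 = 8.375
  Practicals 80.25 × 0.09 = 7.2225
  Term paper 47 × 0.18 = 8.46
  Lab reports 83 × 0.22 = 18.26
Sum = 57.6375
57.6375 is ≥ 45 and < 58.5 → Pass

Pass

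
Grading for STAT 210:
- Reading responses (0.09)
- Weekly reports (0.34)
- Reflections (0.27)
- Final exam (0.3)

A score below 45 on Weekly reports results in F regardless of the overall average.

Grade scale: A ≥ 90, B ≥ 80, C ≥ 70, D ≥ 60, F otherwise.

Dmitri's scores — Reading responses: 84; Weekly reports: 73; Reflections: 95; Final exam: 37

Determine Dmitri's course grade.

Weekly reports score 73 ≥ 45: minimum met.
Weighted total:
  Reading responses 84 × 0.09 = 7.56
  Weekly reports 73 × 0.34 = 24.82
  Reflections 95 × 0.27 = 25.65
  Final exam 37 × 0.3 = 11.1
Sum = 69.13
69.13 is ≥ 60 and < 70 → D

D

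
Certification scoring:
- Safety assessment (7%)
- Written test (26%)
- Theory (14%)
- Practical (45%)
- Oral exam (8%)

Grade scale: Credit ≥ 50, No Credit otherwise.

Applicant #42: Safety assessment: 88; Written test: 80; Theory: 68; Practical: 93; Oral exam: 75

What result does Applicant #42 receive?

Credit

Weighted total:
  Safety assessment 88 × 0.07 = 6.16
  Written test 80 × 0.26 = 20.8
  Theory 68 × 0.14 = 9.52
  Practical 93 × 0.45 = 41.85
  Oral exam 75 × 0.08 = 6
Sum = 84.33
84.33 ≥ 50 → Credit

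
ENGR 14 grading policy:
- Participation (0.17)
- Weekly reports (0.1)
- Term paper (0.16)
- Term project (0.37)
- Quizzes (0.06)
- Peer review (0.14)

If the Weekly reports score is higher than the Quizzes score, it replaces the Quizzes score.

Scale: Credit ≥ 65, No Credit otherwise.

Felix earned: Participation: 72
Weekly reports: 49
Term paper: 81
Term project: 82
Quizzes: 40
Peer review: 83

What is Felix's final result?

Weekly reports (49) > Quizzes (40), so Quizzes counts as 49.
Weighted total:
  Participation 72 × 0.17 = 12.24
  Weekly reports 49 × 0.1 = 4.9
  Term paper 81 × 0.16 = 12.96
  Term project 82 × 0.37 = 30.34
  Quizzes 49 × 0.06 = 2.94
  Peer review 83 × 0.14 = 11.62
Sum = 75
75 ≥ 65 → Credit

Credit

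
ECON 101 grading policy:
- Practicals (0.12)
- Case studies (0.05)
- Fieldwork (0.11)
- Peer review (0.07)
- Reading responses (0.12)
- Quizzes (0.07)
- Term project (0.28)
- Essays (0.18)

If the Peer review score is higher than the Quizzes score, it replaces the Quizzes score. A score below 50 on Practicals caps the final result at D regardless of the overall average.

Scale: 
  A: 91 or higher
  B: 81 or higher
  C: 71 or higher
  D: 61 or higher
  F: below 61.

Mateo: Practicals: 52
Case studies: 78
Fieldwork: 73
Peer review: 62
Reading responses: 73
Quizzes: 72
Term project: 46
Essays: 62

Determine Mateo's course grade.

F

Peer review (62) ≤ Quizzes (72), so Quizzes stays at 72.
Practicals score 52 ≥ 50: minimum met.
Weighted total:
  Practicals 52 × 0.12 = 6.24
  Case studies 78 × 0.05 = 3.9
  Fieldwork 73 × 0.11 = 8.03
  Peer review 62 × 0.07 = 4.34
  Reading responses 73 × 0.12 = 8.76
  Quizzes 72 × 0.07 = 5.04
  Term project 46 × 0.28 = 12.88
  Essays 62 × 0.18 = 11.16
Sum = 60.35
60.35 < 61 → F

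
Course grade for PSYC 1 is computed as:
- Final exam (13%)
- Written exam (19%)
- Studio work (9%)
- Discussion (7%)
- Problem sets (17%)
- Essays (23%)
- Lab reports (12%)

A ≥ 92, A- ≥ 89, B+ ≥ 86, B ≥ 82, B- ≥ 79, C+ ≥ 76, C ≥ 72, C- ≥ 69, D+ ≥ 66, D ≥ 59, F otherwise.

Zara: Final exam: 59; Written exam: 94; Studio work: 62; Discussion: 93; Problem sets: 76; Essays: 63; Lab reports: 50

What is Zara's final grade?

C-

Weighted total:
  Final exam 59 × 0.13 = 7.67
  Written exam 94 × 0.19 = 17.86
  Studio work 62 × 0.09 = 5.58
  Discussion 93 × 0.07 = 6.51
  Problem sets 76 × 0.17 = 12.92
  Essays 63 × 0.23 = 14.49
  Lab reports 50 × 0.12 = 6
Sum = 71.03
71.03 is ≥ 69 and < 72 → C-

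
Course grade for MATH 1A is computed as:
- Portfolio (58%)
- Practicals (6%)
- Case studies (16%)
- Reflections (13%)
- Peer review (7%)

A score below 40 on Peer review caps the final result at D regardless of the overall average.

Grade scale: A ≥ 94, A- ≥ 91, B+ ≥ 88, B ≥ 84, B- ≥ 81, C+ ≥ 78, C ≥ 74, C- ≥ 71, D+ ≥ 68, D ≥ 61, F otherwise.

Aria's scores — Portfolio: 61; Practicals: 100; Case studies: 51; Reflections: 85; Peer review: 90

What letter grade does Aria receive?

D

Peer review score 90 ≥ 40: minimum met.
Weighted total:
  Portfolio 61 × 0.58 = 35.38
  Practicals 100 × 0.06 = 6
  Case studies 51 × 0.16 = 8.16
  Reflections 85 × 0.13 = 11.05
  Peer review 90 × 0.07 = 6.3
Sum = 66.89
66.89 is ≥ 61 and < 68 → D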